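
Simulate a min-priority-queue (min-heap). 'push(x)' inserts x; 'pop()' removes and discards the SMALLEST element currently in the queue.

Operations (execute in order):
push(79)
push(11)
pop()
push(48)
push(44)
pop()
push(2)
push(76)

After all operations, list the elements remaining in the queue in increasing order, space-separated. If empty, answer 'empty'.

Answer: 2 48 76 79

Derivation:
push(79): heap contents = [79]
push(11): heap contents = [11, 79]
pop() → 11: heap contents = [79]
push(48): heap contents = [48, 79]
push(44): heap contents = [44, 48, 79]
pop() → 44: heap contents = [48, 79]
push(2): heap contents = [2, 48, 79]
push(76): heap contents = [2, 48, 76, 79]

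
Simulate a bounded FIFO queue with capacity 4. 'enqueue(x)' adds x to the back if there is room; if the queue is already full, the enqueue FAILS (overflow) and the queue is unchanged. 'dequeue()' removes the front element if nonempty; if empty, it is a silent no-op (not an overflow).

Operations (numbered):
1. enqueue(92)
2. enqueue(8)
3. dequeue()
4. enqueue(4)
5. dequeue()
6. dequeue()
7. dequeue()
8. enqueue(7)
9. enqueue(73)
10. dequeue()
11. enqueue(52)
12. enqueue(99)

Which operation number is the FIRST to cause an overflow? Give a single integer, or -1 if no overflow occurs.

Answer: -1

Derivation:
1. enqueue(92): size=1
2. enqueue(8): size=2
3. dequeue(): size=1
4. enqueue(4): size=2
5. dequeue(): size=1
6. dequeue(): size=0
7. dequeue(): empty, no-op, size=0
8. enqueue(7): size=1
9. enqueue(73): size=2
10. dequeue(): size=1
11. enqueue(52): size=2
12. enqueue(99): size=3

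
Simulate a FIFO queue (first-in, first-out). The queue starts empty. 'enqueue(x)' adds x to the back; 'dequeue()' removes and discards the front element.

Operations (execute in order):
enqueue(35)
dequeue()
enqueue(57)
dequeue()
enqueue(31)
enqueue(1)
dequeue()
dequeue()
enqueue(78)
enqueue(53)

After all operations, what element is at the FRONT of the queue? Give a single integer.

Answer: 78

Derivation:
enqueue(35): queue = [35]
dequeue(): queue = []
enqueue(57): queue = [57]
dequeue(): queue = []
enqueue(31): queue = [31]
enqueue(1): queue = [31, 1]
dequeue(): queue = [1]
dequeue(): queue = []
enqueue(78): queue = [78]
enqueue(53): queue = [78, 53]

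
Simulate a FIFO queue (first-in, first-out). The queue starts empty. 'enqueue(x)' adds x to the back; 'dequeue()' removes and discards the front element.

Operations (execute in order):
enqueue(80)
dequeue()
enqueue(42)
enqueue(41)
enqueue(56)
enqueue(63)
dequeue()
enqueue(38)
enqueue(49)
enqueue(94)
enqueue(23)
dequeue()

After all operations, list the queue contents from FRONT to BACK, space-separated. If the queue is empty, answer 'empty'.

enqueue(80): [80]
dequeue(): []
enqueue(42): [42]
enqueue(41): [42, 41]
enqueue(56): [42, 41, 56]
enqueue(63): [42, 41, 56, 63]
dequeue(): [41, 56, 63]
enqueue(38): [41, 56, 63, 38]
enqueue(49): [41, 56, 63, 38, 49]
enqueue(94): [41, 56, 63, 38, 49, 94]
enqueue(23): [41, 56, 63, 38, 49, 94, 23]
dequeue(): [56, 63, 38, 49, 94, 23]

Answer: 56 63 38 49 94 23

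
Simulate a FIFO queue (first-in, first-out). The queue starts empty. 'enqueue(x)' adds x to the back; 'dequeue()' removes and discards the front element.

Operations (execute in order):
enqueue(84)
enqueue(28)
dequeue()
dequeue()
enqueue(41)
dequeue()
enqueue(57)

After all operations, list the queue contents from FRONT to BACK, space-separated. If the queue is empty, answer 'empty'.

enqueue(84): [84]
enqueue(28): [84, 28]
dequeue(): [28]
dequeue(): []
enqueue(41): [41]
dequeue(): []
enqueue(57): [57]

Answer: 57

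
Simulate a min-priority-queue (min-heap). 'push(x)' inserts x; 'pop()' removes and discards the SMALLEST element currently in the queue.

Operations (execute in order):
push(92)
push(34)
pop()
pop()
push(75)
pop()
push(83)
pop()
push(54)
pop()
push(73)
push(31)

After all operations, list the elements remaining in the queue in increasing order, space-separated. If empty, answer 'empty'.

Answer: 31 73

Derivation:
push(92): heap contents = [92]
push(34): heap contents = [34, 92]
pop() → 34: heap contents = [92]
pop() → 92: heap contents = []
push(75): heap contents = [75]
pop() → 75: heap contents = []
push(83): heap contents = [83]
pop() → 83: heap contents = []
push(54): heap contents = [54]
pop() → 54: heap contents = []
push(73): heap contents = [73]
push(31): heap contents = [31, 73]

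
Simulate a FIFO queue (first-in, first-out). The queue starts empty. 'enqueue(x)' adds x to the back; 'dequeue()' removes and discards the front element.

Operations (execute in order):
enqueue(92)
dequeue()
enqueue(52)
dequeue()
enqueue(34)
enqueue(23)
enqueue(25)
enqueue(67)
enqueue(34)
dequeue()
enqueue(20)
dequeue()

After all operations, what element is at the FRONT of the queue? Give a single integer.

Answer: 25

Derivation:
enqueue(92): queue = [92]
dequeue(): queue = []
enqueue(52): queue = [52]
dequeue(): queue = []
enqueue(34): queue = [34]
enqueue(23): queue = [34, 23]
enqueue(25): queue = [34, 23, 25]
enqueue(67): queue = [34, 23, 25, 67]
enqueue(34): queue = [34, 23, 25, 67, 34]
dequeue(): queue = [23, 25, 67, 34]
enqueue(20): queue = [23, 25, 67, 34, 20]
dequeue(): queue = [25, 67, 34, 20]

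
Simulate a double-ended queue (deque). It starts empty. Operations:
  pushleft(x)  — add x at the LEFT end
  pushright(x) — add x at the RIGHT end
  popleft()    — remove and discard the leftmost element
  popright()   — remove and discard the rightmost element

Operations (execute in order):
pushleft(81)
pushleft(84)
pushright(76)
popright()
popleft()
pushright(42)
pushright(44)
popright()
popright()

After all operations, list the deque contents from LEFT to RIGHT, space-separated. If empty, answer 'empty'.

Answer: 81

Derivation:
pushleft(81): [81]
pushleft(84): [84, 81]
pushright(76): [84, 81, 76]
popright(): [84, 81]
popleft(): [81]
pushright(42): [81, 42]
pushright(44): [81, 42, 44]
popright(): [81, 42]
popright(): [81]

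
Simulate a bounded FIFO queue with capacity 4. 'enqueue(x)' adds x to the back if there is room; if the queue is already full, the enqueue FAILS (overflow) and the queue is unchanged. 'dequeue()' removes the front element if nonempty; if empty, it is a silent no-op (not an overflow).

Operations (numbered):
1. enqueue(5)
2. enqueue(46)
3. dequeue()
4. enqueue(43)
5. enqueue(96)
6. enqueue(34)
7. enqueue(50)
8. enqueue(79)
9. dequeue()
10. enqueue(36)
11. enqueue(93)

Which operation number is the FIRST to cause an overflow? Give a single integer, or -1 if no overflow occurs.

Answer: 7

Derivation:
1. enqueue(5): size=1
2. enqueue(46): size=2
3. dequeue(): size=1
4. enqueue(43): size=2
5. enqueue(96): size=3
6. enqueue(34): size=4
7. enqueue(50): size=4=cap → OVERFLOW (fail)
8. enqueue(79): size=4=cap → OVERFLOW (fail)
9. dequeue(): size=3
10. enqueue(36): size=4
11. enqueue(93): size=4=cap → OVERFLOW (fail)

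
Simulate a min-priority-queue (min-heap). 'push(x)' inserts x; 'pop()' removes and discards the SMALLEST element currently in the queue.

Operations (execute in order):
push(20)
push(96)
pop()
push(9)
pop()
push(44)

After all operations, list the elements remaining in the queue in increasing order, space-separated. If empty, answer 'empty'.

Answer: 44 96

Derivation:
push(20): heap contents = [20]
push(96): heap contents = [20, 96]
pop() → 20: heap contents = [96]
push(9): heap contents = [9, 96]
pop() → 9: heap contents = [96]
push(44): heap contents = [44, 96]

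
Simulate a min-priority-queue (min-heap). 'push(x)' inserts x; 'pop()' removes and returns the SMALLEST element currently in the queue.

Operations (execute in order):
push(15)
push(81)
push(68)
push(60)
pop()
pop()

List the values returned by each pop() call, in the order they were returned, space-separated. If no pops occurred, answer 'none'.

Answer: 15 60

Derivation:
push(15): heap contents = [15]
push(81): heap contents = [15, 81]
push(68): heap contents = [15, 68, 81]
push(60): heap contents = [15, 60, 68, 81]
pop() → 15: heap contents = [60, 68, 81]
pop() → 60: heap contents = [68, 81]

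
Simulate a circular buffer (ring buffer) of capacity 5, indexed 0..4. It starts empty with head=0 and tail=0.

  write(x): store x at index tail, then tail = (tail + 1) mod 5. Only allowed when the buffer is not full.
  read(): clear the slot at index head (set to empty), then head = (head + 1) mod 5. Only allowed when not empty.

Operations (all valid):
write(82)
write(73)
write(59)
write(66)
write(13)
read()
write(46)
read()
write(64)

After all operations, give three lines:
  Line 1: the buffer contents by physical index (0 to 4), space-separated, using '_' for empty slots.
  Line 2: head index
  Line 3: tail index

write(82): buf=[82 _ _ _ _], head=0, tail=1, size=1
write(73): buf=[82 73 _ _ _], head=0, tail=2, size=2
write(59): buf=[82 73 59 _ _], head=0, tail=3, size=3
write(66): buf=[82 73 59 66 _], head=0, tail=4, size=4
write(13): buf=[82 73 59 66 13], head=0, tail=0, size=5
read(): buf=[_ 73 59 66 13], head=1, tail=0, size=4
write(46): buf=[46 73 59 66 13], head=1, tail=1, size=5
read(): buf=[46 _ 59 66 13], head=2, tail=1, size=4
write(64): buf=[46 64 59 66 13], head=2, tail=2, size=5

Answer: 46 64 59 66 13
2
2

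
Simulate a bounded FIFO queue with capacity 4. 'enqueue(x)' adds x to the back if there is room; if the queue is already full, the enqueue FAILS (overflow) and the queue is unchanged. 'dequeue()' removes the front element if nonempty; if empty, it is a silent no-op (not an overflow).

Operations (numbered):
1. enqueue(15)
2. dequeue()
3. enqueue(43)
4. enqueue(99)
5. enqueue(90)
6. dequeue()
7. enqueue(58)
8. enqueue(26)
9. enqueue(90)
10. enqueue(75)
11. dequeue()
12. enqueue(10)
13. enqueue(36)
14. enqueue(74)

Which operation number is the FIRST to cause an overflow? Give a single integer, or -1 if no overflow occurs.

1. enqueue(15): size=1
2. dequeue(): size=0
3. enqueue(43): size=1
4. enqueue(99): size=2
5. enqueue(90): size=3
6. dequeue(): size=2
7. enqueue(58): size=3
8. enqueue(26): size=4
9. enqueue(90): size=4=cap → OVERFLOW (fail)
10. enqueue(75): size=4=cap → OVERFLOW (fail)
11. dequeue(): size=3
12. enqueue(10): size=4
13. enqueue(36): size=4=cap → OVERFLOW (fail)
14. enqueue(74): size=4=cap → OVERFLOW (fail)

Answer: 9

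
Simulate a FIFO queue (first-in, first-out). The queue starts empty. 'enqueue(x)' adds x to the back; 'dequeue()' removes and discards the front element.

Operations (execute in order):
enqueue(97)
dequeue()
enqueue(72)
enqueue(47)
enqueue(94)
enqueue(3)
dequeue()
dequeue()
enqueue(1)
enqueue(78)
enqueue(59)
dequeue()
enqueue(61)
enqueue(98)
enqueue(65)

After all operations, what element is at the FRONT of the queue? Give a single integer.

enqueue(97): queue = [97]
dequeue(): queue = []
enqueue(72): queue = [72]
enqueue(47): queue = [72, 47]
enqueue(94): queue = [72, 47, 94]
enqueue(3): queue = [72, 47, 94, 3]
dequeue(): queue = [47, 94, 3]
dequeue(): queue = [94, 3]
enqueue(1): queue = [94, 3, 1]
enqueue(78): queue = [94, 3, 1, 78]
enqueue(59): queue = [94, 3, 1, 78, 59]
dequeue(): queue = [3, 1, 78, 59]
enqueue(61): queue = [3, 1, 78, 59, 61]
enqueue(98): queue = [3, 1, 78, 59, 61, 98]
enqueue(65): queue = [3, 1, 78, 59, 61, 98, 65]

Answer: 3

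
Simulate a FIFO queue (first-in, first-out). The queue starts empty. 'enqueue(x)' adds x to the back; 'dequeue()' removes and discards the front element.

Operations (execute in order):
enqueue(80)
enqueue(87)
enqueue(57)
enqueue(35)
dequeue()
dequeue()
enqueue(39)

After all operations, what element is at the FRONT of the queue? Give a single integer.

Answer: 57

Derivation:
enqueue(80): queue = [80]
enqueue(87): queue = [80, 87]
enqueue(57): queue = [80, 87, 57]
enqueue(35): queue = [80, 87, 57, 35]
dequeue(): queue = [87, 57, 35]
dequeue(): queue = [57, 35]
enqueue(39): queue = [57, 35, 39]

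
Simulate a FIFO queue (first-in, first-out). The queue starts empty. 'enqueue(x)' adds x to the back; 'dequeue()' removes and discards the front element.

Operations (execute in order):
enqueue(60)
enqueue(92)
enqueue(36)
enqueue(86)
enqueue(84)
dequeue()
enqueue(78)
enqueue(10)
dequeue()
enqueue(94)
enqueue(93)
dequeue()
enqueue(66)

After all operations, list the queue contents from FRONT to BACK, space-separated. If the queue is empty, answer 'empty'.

Answer: 86 84 78 10 94 93 66

Derivation:
enqueue(60): [60]
enqueue(92): [60, 92]
enqueue(36): [60, 92, 36]
enqueue(86): [60, 92, 36, 86]
enqueue(84): [60, 92, 36, 86, 84]
dequeue(): [92, 36, 86, 84]
enqueue(78): [92, 36, 86, 84, 78]
enqueue(10): [92, 36, 86, 84, 78, 10]
dequeue(): [36, 86, 84, 78, 10]
enqueue(94): [36, 86, 84, 78, 10, 94]
enqueue(93): [36, 86, 84, 78, 10, 94, 93]
dequeue(): [86, 84, 78, 10, 94, 93]
enqueue(66): [86, 84, 78, 10, 94, 93, 66]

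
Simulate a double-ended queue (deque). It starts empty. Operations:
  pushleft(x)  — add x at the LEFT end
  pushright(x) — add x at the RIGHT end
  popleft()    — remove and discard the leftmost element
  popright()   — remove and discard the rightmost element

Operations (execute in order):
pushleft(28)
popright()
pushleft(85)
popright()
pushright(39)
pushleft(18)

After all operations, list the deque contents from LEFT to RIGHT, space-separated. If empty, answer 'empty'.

pushleft(28): [28]
popright(): []
pushleft(85): [85]
popright(): []
pushright(39): [39]
pushleft(18): [18, 39]

Answer: 18 39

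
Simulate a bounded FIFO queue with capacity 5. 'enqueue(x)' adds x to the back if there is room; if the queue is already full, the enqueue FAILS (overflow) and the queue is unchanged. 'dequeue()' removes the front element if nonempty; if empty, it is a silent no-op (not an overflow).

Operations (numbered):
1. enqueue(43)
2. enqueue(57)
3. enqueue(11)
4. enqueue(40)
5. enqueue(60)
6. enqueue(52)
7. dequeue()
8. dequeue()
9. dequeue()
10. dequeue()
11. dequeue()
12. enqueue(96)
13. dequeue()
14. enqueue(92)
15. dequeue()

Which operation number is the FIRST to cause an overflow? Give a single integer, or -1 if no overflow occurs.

Answer: 6

Derivation:
1. enqueue(43): size=1
2. enqueue(57): size=2
3. enqueue(11): size=3
4. enqueue(40): size=4
5. enqueue(60): size=5
6. enqueue(52): size=5=cap → OVERFLOW (fail)
7. dequeue(): size=4
8. dequeue(): size=3
9. dequeue(): size=2
10. dequeue(): size=1
11. dequeue(): size=0
12. enqueue(96): size=1
13. dequeue(): size=0
14. enqueue(92): size=1
15. dequeue(): size=0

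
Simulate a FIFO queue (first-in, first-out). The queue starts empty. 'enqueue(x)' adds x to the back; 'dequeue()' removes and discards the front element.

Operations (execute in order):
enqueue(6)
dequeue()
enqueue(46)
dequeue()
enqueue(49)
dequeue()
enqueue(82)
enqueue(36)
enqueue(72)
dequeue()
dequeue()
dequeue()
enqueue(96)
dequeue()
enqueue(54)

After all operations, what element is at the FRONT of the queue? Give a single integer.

Answer: 54

Derivation:
enqueue(6): queue = [6]
dequeue(): queue = []
enqueue(46): queue = [46]
dequeue(): queue = []
enqueue(49): queue = [49]
dequeue(): queue = []
enqueue(82): queue = [82]
enqueue(36): queue = [82, 36]
enqueue(72): queue = [82, 36, 72]
dequeue(): queue = [36, 72]
dequeue(): queue = [72]
dequeue(): queue = []
enqueue(96): queue = [96]
dequeue(): queue = []
enqueue(54): queue = [54]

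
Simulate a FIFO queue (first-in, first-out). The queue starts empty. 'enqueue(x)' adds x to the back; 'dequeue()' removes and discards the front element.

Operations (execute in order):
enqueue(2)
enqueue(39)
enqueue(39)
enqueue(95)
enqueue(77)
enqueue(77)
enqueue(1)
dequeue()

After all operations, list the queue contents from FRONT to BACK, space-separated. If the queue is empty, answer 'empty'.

Answer: 39 39 95 77 77 1

Derivation:
enqueue(2): [2]
enqueue(39): [2, 39]
enqueue(39): [2, 39, 39]
enqueue(95): [2, 39, 39, 95]
enqueue(77): [2, 39, 39, 95, 77]
enqueue(77): [2, 39, 39, 95, 77, 77]
enqueue(1): [2, 39, 39, 95, 77, 77, 1]
dequeue(): [39, 39, 95, 77, 77, 1]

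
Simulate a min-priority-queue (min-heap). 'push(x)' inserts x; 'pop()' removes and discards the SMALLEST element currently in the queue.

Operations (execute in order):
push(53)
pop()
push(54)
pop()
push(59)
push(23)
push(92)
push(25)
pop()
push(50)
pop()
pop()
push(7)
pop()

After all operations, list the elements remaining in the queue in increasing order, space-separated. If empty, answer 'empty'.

Answer: 59 92

Derivation:
push(53): heap contents = [53]
pop() → 53: heap contents = []
push(54): heap contents = [54]
pop() → 54: heap contents = []
push(59): heap contents = [59]
push(23): heap contents = [23, 59]
push(92): heap contents = [23, 59, 92]
push(25): heap contents = [23, 25, 59, 92]
pop() → 23: heap contents = [25, 59, 92]
push(50): heap contents = [25, 50, 59, 92]
pop() → 25: heap contents = [50, 59, 92]
pop() → 50: heap contents = [59, 92]
push(7): heap contents = [7, 59, 92]
pop() → 7: heap contents = [59, 92]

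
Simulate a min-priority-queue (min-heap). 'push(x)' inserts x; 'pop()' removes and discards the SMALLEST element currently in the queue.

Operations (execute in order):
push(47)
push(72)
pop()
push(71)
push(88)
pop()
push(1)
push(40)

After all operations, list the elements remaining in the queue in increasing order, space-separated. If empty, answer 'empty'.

Answer: 1 40 72 88

Derivation:
push(47): heap contents = [47]
push(72): heap contents = [47, 72]
pop() → 47: heap contents = [72]
push(71): heap contents = [71, 72]
push(88): heap contents = [71, 72, 88]
pop() → 71: heap contents = [72, 88]
push(1): heap contents = [1, 72, 88]
push(40): heap contents = [1, 40, 72, 88]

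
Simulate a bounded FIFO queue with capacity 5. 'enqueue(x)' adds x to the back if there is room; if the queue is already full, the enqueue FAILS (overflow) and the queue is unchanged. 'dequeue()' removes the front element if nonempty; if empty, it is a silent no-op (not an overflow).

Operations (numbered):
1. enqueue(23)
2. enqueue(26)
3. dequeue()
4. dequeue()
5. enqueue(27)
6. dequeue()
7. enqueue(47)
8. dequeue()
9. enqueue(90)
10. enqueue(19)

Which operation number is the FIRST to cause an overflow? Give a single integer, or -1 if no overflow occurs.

1. enqueue(23): size=1
2. enqueue(26): size=2
3. dequeue(): size=1
4. dequeue(): size=0
5. enqueue(27): size=1
6. dequeue(): size=0
7. enqueue(47): size=1
8. dequeue(): size=0
9. enqueue(90): size=1
10. enqueue(19): size=2

Answer: -1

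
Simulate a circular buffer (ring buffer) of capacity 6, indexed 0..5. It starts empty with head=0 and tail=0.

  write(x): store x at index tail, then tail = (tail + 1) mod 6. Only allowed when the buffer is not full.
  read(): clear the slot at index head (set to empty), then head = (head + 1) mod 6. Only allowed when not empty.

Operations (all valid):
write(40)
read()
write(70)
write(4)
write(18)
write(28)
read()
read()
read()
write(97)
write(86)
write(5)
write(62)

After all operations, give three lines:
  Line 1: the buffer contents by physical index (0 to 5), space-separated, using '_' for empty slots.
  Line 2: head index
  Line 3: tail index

write(40): buf=[40 _ _ _ _ _], head=0, tail=1, size=1
read(): buf=[_ _ _ _ _ _], head=1, tail=1, size=0
write(70): buf=[_ 70 _ _ _ _], head=1, tail=2, size=1
write(4): buf=[_ 70 4 _ _ _], head=1, tail=3, size=2
write(18): buf=[_ 70 4 18 _ _], head=1, tail=4, size=3
write(28): buf=[_ 70 4 18 28 _], head=1, tail=5, size=4
read(): buf=[_ _ 4 18 28 _], head=2, tail=5, size=3
read(): buf=[_ _ _ 18 28 _], head=3, tail=5, size=2
read(): buf=[_ _ _ _ 28 _], head=4, tail=5, size=1
write(97): buf=[_ _ _ _ 28 97], head=4, tail=0, size=2
write(86): buf=[86 _ _ _ 28 97], head=4, tail=1, size=3
write(5): buf=[86 5 _ _ 28 97], head=4, tail=2, size=4
write(62): buf=[86 5 62 _ 28 97], head=4, tail=3, size=5

Answer: 86 5 62 _ 28 97
4
3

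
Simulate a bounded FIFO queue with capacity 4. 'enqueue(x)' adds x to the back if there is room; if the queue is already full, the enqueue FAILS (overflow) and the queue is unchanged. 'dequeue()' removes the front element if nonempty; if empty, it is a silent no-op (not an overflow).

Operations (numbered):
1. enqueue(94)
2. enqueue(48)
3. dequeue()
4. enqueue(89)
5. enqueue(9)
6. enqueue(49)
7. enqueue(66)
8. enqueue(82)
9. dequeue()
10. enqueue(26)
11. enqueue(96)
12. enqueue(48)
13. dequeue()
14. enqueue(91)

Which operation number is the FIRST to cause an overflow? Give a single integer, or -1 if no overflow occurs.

1. enqueue(94): size=1
2. enqueue(48): size=2
3. dequeue(): size=1
4. enqueue(89): size=2
5. enqueue(9): size=3
6. enqueue(49): size=4
7. enqueue(66): size=4=cap → OVERFLOW (fail)
8. enqueue(82): size=4=cap → OVERFLOW (fail)
9. dequeue(): size=3
10. enqueue(26): size=4
11. enqueue(96): size=4=cap → OVERFLOW (fail)
12. enqueue(48): size=4=cap → OVERFLOW (fail)
13. dequeue(): size=3
14. enqueue(91): size=4

Answer: 7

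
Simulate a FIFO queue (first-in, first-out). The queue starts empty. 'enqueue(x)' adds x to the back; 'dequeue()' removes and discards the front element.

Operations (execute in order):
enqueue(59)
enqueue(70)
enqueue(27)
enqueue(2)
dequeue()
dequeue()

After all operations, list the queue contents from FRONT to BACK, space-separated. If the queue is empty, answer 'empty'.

Answer: 27 2

Derivation:
enqueue(59): [59]
enqueue(70): [59, 70]
enqueue(27): [59, 70, 27]
enqueue(2): [59, 70, 27, 2]
dequeue(): [70, 27, 2]
dequeue(): [27, 2]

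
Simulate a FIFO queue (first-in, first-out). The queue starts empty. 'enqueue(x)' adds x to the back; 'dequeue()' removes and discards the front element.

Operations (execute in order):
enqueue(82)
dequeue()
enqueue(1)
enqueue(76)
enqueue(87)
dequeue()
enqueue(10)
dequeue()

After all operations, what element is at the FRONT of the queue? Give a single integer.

Answer: 87

Derivation:
enqueue(82): queue = [82]
dequeue(): queue = []
enqueue(1): queue = [1]
enqueue(76): queue = [1, 76]
enqueue(87): queue = [1, 76, 87]
dequeue(): queue = [76, 87]
enqueue(10): queue = [76, 87, 10]
dequeue(): queue = [87, 10]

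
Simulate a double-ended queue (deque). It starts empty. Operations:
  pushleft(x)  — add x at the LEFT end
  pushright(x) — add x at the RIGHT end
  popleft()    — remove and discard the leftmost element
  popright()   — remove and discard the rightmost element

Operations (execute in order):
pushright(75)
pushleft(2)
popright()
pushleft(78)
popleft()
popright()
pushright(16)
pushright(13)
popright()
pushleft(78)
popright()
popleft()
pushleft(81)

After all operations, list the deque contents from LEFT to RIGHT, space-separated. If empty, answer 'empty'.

pushright(75): [75]
pushleft(2): [2, 75]
popright(): [2]
pushleft(78): [78, 2]
popleft(): [2]
popright(): []
pushright(16): [16]
pushright(13): [16, 13]
popright(): [16]
pushleft(78): [78, 16]
popright(): [78]
popleft(): []
pushleft(81): [81]

Answer: 81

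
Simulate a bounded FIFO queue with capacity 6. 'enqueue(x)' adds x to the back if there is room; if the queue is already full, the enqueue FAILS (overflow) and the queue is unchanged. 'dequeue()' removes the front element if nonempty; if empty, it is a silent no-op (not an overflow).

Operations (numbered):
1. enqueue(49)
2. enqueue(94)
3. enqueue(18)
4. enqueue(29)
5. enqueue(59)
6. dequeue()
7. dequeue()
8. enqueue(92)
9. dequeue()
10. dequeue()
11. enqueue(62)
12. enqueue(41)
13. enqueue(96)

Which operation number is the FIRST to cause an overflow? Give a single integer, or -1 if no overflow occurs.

Answer: -1

Derivation:
1. enqueue(49): size=1
2. enqueue(94): size=2
3. enqueue(18): size=3
4. enqueue(29): size=4
5. enqueue(59): size=5
6. dequeue(): size=4
7. dequeue(): size=3
8. enqueue(92): size=4
9. dequeue(): size=3
10. dequeue(): size=2
11. enqueue(62): size=3
12. enqueue(41): size=4
13. enqueue(96): size=5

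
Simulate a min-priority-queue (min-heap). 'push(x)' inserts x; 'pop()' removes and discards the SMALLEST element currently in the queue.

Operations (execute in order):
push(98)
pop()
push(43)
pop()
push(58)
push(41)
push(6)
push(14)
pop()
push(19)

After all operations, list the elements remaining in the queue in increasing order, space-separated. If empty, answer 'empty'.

Answer: 14 19 41 58

Derivation:
push(98): heap contents = [98]
pop() → 98: heap contents = []
push(43): heap contents = [43]
pop() → 43: heap contents = []
push(58): heap contents = [58]
push(41): heap contents = [41, 58]
push(6): heap contents = [6, 41, 58]
push(14): heap contents = [6, 14, 41, 58]
pop() → 6: heap contents = [14, 41, 58]
push(19): heap contents = [14, 19, 41, 58]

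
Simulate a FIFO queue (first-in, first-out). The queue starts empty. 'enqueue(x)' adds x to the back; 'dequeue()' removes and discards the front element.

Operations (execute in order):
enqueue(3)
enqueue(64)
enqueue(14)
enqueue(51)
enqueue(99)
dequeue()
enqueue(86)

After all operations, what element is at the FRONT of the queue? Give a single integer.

enqueue(3): queue = [3]
enqueue(64): queue = [3, 64]
enqueue(14): queue = [3, 64, 14]
enqueue(51): queue = [3, 64, 14, 51]
enqueue(99): queue = [3, 64, 14, 51, 99]
dequeue(): queue = [64, 14, 51, 99]
enqueue(86): queue = [64, 14, 51, 99, 86]

Answer: 64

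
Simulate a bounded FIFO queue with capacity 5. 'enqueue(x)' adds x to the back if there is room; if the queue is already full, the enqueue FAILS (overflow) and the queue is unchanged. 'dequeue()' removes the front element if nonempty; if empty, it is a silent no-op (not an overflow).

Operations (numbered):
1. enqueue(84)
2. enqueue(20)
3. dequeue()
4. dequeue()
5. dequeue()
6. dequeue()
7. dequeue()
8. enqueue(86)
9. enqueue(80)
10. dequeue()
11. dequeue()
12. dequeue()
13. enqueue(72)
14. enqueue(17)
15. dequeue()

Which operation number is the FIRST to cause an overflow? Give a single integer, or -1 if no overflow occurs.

Answer: -1

Derivation:
1. enqueue(84): size=1
2. enqueue(20): size=2
3. dequeue(): size=1
4. dequeue(): size=0
5. dequeue(): empty, no-op, size=0
6. dequeue(): empty, no-op, size=0
7. dequeue(): empty, no-op, size=0
8. enqueue(86): size=1
9. enqueue(80): size=2
10. dequeue(): size=1
11. dequeue(): size=0
12. dequeue(): empty, no-op, size=0
13. enqueue(72): size=1
14. enqueue(17): size=2
15. dequeue(): size=1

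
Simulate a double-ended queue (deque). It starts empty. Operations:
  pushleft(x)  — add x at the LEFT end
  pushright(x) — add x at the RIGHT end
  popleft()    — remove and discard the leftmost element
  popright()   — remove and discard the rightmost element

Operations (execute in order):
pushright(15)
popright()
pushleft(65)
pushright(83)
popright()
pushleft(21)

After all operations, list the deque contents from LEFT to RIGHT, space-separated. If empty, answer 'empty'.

pushright(15): [15]
popright(): []
pushleft(65): [65]
pushright(83): [65, 83]
popright(): [65]
pushleft(21): [21, 65]

Answer: 21 65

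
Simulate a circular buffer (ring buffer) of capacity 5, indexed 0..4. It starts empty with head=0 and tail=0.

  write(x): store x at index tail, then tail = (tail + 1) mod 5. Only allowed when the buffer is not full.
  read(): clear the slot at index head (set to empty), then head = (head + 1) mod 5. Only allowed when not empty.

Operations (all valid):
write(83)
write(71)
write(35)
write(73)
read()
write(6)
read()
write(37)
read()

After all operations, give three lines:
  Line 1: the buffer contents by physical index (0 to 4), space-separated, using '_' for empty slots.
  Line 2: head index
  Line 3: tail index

write(83): buf=[83 _ _ _ _], head=0, tail=1, size=1
write(71): buf=[83 71 _ _ _], head=0, tail=2, size=2
write(35): buf=[83 71 35 _ _], head=0, tail=3, size=3
write(73): buf=[83 71 35 73 _], head=0, tail=4, size=4
read(): buf=[_ 71 35 73 _], head=1, tail=4, size=3
write(6): buf=[_ 71 35 73 6], head=1, tail=0, size=4
read(): buf=[_ _ 35 73 6], head=2, tail=0, size=3
write(37): buf=[37 _ 35 73 6], head=2, tail=1, size=4
read(): buf=[37 _ _ 73 6], head=3, tail=1, size=3

Answer: 37 _ _ 73 6
3
1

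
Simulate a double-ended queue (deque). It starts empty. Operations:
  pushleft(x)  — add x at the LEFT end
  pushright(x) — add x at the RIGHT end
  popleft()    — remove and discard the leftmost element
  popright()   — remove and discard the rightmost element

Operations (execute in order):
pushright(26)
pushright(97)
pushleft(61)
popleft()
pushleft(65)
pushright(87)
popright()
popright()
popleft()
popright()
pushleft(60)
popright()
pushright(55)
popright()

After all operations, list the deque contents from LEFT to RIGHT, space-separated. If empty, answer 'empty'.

Answer: empty

Derivation:
pushright(26): [26]
pushright(97): [26, 97]
pushleft(61): [61, 26, 97]
popleft(): [26, 97]
pushleft(65): [65, 26, 97]
pushright(87): [65, 26, 97, 87]
popright(): [65, 26, 97]
popright(): [65, 26]
popleft(): [26]
popright(): []
pushleft(60): [60]
popright(): []
pushright(55): [55]
popright(): []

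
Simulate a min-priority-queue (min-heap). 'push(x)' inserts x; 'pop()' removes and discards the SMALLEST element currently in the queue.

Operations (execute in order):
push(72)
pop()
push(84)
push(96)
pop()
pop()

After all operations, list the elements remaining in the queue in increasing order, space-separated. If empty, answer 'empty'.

Answer: empty

Derivation:
push(72): heap contents = [72]
pop() → 72: heap contents = []
push(84): heap contents = [84]
push(96): heap contents = [84, 96]
pop() → 84: heap contents = [96]
pop() → 96: heap contents = []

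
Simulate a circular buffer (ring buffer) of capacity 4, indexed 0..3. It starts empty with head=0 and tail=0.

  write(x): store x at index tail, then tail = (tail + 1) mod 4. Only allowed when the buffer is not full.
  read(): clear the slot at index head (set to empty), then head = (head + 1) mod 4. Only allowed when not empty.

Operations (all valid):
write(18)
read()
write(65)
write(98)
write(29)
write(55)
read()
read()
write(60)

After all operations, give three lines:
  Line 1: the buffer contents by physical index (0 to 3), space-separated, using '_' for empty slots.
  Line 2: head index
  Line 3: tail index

write(18): buf=[18 _ _ _], head=0, tail=1, size=1
read(): buf=[_ _ _ _], head=1, tail=1, size=0
write(65): buf=[_ 65 _ _], head=1, tail=2, size=1
write(98): buf=[_ 65 98 _], head=1, tail=3, size=2
write(29): buf=[_ 65 98 29], head=1, tail=0, size=3
write(55): buf=[55 65 98 29], head=1, tail=1, size=4
read(): buf=[55 _ 98 29], head=2, tail=1, size=3
read(): buf=[55 _ _ 29], head=3, tail=1, size=2
write(60): buf=[55 60 _ 29], head=3, tail=2, size=3

Answer: 55 60 _ 29
3
2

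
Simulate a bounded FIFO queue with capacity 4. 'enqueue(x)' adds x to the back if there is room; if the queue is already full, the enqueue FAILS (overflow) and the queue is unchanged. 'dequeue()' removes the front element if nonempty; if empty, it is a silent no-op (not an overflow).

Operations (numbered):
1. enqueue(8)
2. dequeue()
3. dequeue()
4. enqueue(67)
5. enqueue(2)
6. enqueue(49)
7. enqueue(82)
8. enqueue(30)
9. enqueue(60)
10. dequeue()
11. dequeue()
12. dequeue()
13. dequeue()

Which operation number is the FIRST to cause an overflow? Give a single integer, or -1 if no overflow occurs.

1. enqueue(8): size=1
2. dequeue(): size=0
3. dequeue(): empty, no-op, size=0
4. enqueue(67): size=1
5. enqueue(2): size=2
6. enqueue(49): size=3
7. enqueue(82): size=4
8. enqueue(30): size=4=cap → OVERFLOW (fail)
9. enqueue(60): size=4=cap → OVERFLOW (fail)
10. dequeue(): size=3
11. dequeue(): size=2
12. dequeue(): size=1
13. dequeue(): size=0

Answer: 8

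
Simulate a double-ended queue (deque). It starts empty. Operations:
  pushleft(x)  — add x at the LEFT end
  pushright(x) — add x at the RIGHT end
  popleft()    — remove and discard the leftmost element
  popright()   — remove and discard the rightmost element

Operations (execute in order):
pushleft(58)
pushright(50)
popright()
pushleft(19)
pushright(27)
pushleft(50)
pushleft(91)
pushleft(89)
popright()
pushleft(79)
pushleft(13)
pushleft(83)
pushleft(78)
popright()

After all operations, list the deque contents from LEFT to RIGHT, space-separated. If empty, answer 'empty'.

Answer: 78 83 13 79 89 91 50 19

Derivation:
pushleft(58): [58]
pushright(50): [58, 50]
popright(): [58]
pushleft(19): [19, 58]
pushright(27): [19, 58, 27]
pushleft(50): [50, 19, 58, 27]
pushleft(91): [91, 50, 19, 58, 27]
pushleft(89): [89, 91, 50, 19, 58, 27]
popright(): [89, 91, 50, 19, 58]
pushleft(79): [79, 89, 91, 50, 19, 58]
pushleft(13): [13, 79, 89, 91, 50, 19, 58]
pushleft(83): [83, 13, 79, 89, 91, 50, 19, 58]
pushleft(78): [78, 83, 13, 79, 89, 91, 50, 19, 58]
popright(): [78, 83, 13, 79, 89, 91, 50, 19]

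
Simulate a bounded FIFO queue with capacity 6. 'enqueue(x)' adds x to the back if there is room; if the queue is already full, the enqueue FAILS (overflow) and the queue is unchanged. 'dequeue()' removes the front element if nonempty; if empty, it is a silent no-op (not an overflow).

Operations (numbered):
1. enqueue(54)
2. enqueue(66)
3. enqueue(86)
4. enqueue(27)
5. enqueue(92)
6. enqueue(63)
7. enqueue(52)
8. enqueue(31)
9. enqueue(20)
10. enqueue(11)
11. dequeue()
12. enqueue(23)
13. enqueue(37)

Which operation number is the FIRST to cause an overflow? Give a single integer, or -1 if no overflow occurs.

Answer: 7

Derivation:
1. enqueue(54): size=1
2. enqueue(66): size=2
3. enqueue(86): size=3
4. enqueue(27): size=4
5. enqueue(92): size=5
6. enqueue(63): size=6
7. enqueue(52): size=6=cap → OVERFLOW (fail)
8. enqueue(31): size=6=cap → OVERFLOW (fail)
9. enqueue(20): size=6=cap → OVERFLOW (fail)
10. enqueue(11): size=6=cap → OVERFLOW (fail)
11. dequeue(): size=5
12. enqueue(23): size=6
13. enqueue(37): size=6=cap → OVERFLOW (fail)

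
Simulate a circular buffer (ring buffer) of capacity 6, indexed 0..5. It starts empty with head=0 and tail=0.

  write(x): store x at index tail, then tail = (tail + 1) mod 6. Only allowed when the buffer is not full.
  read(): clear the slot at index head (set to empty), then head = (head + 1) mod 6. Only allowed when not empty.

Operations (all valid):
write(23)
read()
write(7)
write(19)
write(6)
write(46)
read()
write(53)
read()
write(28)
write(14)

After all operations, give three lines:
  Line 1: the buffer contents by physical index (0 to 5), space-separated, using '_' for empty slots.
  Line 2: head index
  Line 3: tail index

write(23): buf=[23 _ _ _ _ _], head=0, tail=1, size=1
read(): buf=[_ _ _ _ _ _], head=1, tail=1, size=0
write(7): buf=[_ 7 _ _ _ _], head=1, tail=2, size=1
write(19): buf=[_ 7 19 _ _ _], head=1, tail=3, size=2
write(6): buf=[_ 7 19 6 _ _], head=1, tail=4, size=3
write(46): buf=[_ 7 19 6 46 _], head=1, tail=5, size=4
read(): buf=[_ _ 19 6 46 _], head=2, tail=5, size=3
write(53): buf=[_ _ 19 6 46 53], head=2, tail=0, size=4
read(): buf=[_ _ _ 6 46 53], head=3, tail=0, size=3
write(28): buf=[28 _ _ 6 46 53], head=3, tail=1, size=4
write(14): buf=[28 14 _ 6 46 53], head=3, tail=2, size=5

Answer: 28 14 _ 6 46 53
3
2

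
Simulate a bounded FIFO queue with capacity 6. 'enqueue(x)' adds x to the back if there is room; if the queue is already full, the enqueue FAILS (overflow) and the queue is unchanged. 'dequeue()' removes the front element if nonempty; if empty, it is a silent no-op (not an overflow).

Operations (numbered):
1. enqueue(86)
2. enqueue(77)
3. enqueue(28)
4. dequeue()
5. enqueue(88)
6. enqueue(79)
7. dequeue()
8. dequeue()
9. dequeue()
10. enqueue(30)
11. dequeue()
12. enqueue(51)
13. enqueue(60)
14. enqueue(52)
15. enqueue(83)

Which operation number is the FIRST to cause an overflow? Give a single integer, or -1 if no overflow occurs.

1. enqueue(86): size=1
2. enqueue(77): size=2
3. enqueue(28): size=3
4. dequeue(): size=2
5. enqueue(88): size=3
6. enqueue(79): size=4
7. dequeue(): size=3
8. dequeue(): size=2
9. dequeue(): size=1
10. enqueue(30): size=2
11. dequeue(): size=1
12. enqueue(51): size=2
13. enqueue(60): size=3
14. enqueue(52): size=4
15. enqueue(83): size=5

Answer: -1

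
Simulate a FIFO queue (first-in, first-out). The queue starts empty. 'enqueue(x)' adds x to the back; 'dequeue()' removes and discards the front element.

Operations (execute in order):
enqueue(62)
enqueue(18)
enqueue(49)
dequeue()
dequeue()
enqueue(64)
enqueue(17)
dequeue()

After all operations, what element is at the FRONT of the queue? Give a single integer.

Answer: 64

Derivation:
enqueue(62): queue = [62]
enqueue(18): queue = [62, 18]
enqueue(49): queue = [62, 18, 49]
dequeue(): queue = [18, 49]
dequeue(): queue = [49]
enqueue(64): queue = [49, 64]
enqueue(17): queue = [49, 64, 17]
dequeue(): queue = [64, 17]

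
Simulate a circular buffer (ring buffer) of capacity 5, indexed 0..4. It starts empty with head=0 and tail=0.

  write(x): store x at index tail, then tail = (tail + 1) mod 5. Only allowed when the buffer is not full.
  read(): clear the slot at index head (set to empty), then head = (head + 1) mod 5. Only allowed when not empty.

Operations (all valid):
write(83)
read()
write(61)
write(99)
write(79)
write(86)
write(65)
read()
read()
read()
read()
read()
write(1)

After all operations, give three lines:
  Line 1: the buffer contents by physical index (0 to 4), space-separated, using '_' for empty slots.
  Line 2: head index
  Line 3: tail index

Answer: _ 1 _ _ _
1
2

Derivation:
write(83): buf=[83 _ _ _ _], head=0, tail=1, size=1
read(): buf=[_ _ _ _ _], head=1, tail=1, size=0
write(61): buf=[_ 61 _ _ _], head=1, tail=2, size=1
write(99): buf=[_ 61 99 _ _], head=1, tail=3, size=2
write(79): buf=[_ 61 99 79 _], head=1, tail=4, size=3
write(86): buf=[_ 61 99 79 86], head=1, tail=0, size=4
write(65): buf=[65 61 99 79 86], head=1, tail=1, size=5
read(): buf=[65 _ 99 79 86], head=2, tail=1, size=4
read(): buf=[65 _ _ 79 86], head=3, tail=1, size=3
read(): buf=[65 _ _ _ 86], head=4, tail=1, size=2
read(): buf=[65 _ _ _ _], head=0, tail=1, size=1
read(): buf=[_ _ _ _ _], head=1, tail=1, size=0
write(1): buf=[_ 1 _ _ _], head=1, tail=2, size=1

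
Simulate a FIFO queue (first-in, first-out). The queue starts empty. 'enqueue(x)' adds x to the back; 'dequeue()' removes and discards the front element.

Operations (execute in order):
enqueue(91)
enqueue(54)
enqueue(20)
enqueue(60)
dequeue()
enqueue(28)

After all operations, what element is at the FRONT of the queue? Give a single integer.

enqueue(91): queue = [91]
enqueue(54): queue = [91, 54]
enqueue(20): queue = [91, 54, 20]
enqueue(60): queue = [91, 54, 20, 60]
dequeue(): queue = [54, 20, 60]
enqueue(28): queue = [54, 20, 60, 28]

Answer: 54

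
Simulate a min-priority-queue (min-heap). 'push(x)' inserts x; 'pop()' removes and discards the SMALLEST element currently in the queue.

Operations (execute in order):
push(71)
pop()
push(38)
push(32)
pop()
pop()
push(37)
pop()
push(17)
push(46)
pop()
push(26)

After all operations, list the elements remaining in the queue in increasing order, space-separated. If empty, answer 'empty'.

Answer: 26 46

Derivation:
push(71): heap contents = [71]
pop() → 71: heap contents = []
push(38): heap contents = [38]
push(32): heap contents = [32, 38]
pop() → 32: heap contents = [38]
pop() → 38: heap contents = []
push(37): heap contents = [37]
pop() → 37: heap contents = []
push(17): heap contents = [17]
push(46): heap contents = [17, 46]
pop() → 17: heap contents = [46]
push(26): heap contents = [26, 46]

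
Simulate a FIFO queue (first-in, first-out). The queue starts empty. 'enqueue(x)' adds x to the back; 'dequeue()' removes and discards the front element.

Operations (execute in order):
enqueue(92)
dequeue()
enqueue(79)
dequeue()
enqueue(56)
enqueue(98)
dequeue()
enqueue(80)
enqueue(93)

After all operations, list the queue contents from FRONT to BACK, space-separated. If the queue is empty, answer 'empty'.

enqueue(92): [92]
dequeue(): []
enqueue(79): [79]
dequeue(): []
enqueue(56): [56]
enqueue(98): [56, 98]
dequeue(): [98]
enqueue(80): [98, 80]
enqueue(93): [98, 80, 93]

Answer: 98 80 93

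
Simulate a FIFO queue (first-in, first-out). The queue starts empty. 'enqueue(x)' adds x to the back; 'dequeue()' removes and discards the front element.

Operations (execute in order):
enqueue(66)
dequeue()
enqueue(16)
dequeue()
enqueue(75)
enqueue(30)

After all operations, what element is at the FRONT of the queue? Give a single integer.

enqueue(66): queue = [66]
dequeue(): queue = []
enqueue(16): queue = [16]
dequeue(): queue = []
enqueue(75): queue = [75]
enqueue(30): queue = [75, 30]

Answer: 75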